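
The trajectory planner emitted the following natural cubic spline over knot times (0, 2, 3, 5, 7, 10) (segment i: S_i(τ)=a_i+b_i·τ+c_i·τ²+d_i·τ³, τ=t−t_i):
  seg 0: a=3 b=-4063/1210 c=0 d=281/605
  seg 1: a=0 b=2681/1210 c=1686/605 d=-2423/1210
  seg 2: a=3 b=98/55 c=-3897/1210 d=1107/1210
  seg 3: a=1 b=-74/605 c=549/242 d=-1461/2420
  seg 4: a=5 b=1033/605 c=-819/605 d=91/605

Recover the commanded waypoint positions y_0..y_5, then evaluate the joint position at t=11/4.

y_0=3 y_1=0 y_2=3 y_3=1 y_4=5 y_5=2
S(11/4) = 184659/77440

y_0 = S_0(0) = a_0 = 3
y_1 = S_1(0) = a_1 = 0
y_2 = S_2(0) = a_2 = 3
y_3 = S_3(0) = a_3 = 1
y_4 = S_4(0) = a_4 = 5
y_5 = S_4(3) = 2
t_q=11/4 is in segment 1 (τ=3/4); S_1(τ)=184659/77440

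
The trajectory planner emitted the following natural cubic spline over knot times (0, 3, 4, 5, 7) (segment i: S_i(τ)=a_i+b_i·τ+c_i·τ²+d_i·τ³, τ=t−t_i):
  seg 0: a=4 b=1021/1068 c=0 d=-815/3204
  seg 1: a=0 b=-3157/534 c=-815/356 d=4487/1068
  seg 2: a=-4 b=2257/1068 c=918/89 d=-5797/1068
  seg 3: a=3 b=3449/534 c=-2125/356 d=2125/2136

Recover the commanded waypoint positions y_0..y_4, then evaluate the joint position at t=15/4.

y_0 = S_0(0) = a_0 = 4
y_1 = S_1(0) = a_1 = 0
y_2 = S_2(0) = a_2 = -4
y_3 = S_3(0) = a_3 = 3
y_4 = S_3(2) = 0
t_q=15/4 is in segment 1 (τ=3/4); S_1(τ)=-89981/22784

y_0=4 y_1=0 y_2=-4 y_3=3 y_4=0
S(15/4) = -89981/22784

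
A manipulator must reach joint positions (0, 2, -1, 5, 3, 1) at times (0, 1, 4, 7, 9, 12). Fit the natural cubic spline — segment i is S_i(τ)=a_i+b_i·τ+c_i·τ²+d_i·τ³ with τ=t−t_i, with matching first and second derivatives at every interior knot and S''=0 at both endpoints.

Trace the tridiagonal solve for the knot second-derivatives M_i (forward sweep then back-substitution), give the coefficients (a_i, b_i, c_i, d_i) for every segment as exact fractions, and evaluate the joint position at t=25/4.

  seg 0: a=0 b=3265/1272 c=0 d=-721/1272
  seg 1: a=2 b=551/636 c=-721/424 d=4115/11448
  seg 2: a=-1 b=469/1272 c=244/159 d=-3781/11448
  seg 3: a=5 b=419/636 c=-1829/1272 d=129/424
  seg 4: a=3 b=-917/636 c=493/1272 d=-493/11448
S(25/4) = 104105/27136

Δ: Δ0=2, Δ1=-1, Δ2=2, Δ3=-1, Δ4=-2/3
row 1: diag=8, rhs=-18; c'=3/8, d'=-9/4
row 2: denom=12−3·3/8=87/8; d'=(18−3·-9/4)/(87/8)=66/29
row 3: denom=10−3·8/29=266/29; d'=(-18−3·66/29)/(266/29)=-360/133
row 4: denom=10−2·29/133=1272/133; d'=(2−2·-360/133)/(1272/133)=493/636
back: M4=493/636
back: M3=-360/133−29/133·493/636=-1829/636
back: M2=66/29−8/29·-1829/636=488/159
back: M1=-9/4−3/8·488/159=-721/212
M: M0=0, M1=-721/212, M2=488/159, M3=-1829/636, M4=493/636, M5=0
seg 0: a=0, c=M0/2=0, d=(M1−M0)/(6·1)=-721/1272, b=Δ0−h0·(2M0+M1)/6=3265/1272
seg 1: a=2, c=M1/2=-721/424, d=(M2−M1)/(6·3)=4115/11448, b=Δ1−h1·(2M1+M2)/6=551/636
seg 2: a=-1, c=M2/2=244/159, d=(M3−M2)/(6·3)=-3781/11448, b=Δ2−h2·(2M2+M3)/6=469/1272
seg 3: a=5, c=M3/2=-1829/1272, d=(M4−M3)/(6·2)=129/424, b=Δ3−h3·(2M3+M4)/6=419/636
seg 4: a=3, c=M4/2=493/1272, d=(M5−M4)/(6·3)=-493/11448, b=Δ4−h4·(2M4+M5)/6=-917/636
t_q=25/4 → seg 2, τ=9/4; S=-1+469/1272·τ+244/159·τ²+-3781/11448·τ³=104105/27136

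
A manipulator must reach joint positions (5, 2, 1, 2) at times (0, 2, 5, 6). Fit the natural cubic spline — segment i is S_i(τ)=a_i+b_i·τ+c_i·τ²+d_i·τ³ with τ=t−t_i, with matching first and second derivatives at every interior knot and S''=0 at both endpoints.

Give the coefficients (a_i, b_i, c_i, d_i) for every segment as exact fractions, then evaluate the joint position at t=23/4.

Δ: Δ0=-3/2, Δ1=-1/3, Δ2=1
row 1: diag=10, rhs=7; c'=3/10, d'=7/10
row 2: denom=8−3·3/10=71/10; d'=(8−3·7/10)/(71/10)=59/71
back: M2=59/71
back: M1=7/10−3/10·59/71=32/71
M: M0=0, M1=32/71, M2=59/71, M3=0
seg 0: a=5, c=M0/2=0, d=(M1−M0)/(6·2)=8/213, b=Δ0−h0·(2M0+M1)/6=-703/426
seg 1: a=2, c=M1/2=16/71, d=(M2−M1)/(6·3)=3/142, b=Δ1−h1·(2M1+M2)/6=-511/426
seg 2: a=1, c=M2/2=59/142, d=(M3−M2)/(6·1)=-59/426, b=Δ2−h2·(2M2+M3)/6=154/213
t_q=23/4 → seg 2, τ=3/4; S=1+154/213·τ+59/142·τ²+-59/426·τ³=15609/9088

  seg 0: a=5 b=-703/426 c=0 d=8/213
  seg 1: a=2 b=-511/426 c=16/71 d=3/142
  seg 2: a=1 b=154/213 c=59/142 d=-59/426
S(23/4) = 15609/9088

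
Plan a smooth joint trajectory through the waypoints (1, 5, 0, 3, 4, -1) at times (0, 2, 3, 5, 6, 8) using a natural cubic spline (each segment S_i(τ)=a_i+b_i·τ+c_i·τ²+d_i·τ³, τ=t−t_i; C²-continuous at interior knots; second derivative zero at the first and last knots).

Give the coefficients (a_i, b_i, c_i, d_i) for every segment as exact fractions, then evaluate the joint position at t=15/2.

  seg 0: a=1 b=5219/1081 c=0 d=-3057/4324
  seg 1: a=5 b=-3952/1081 c=-9171/2162 d=6265/2162
  seg 2: a=0 b=-7451/2162 c=4812/1081 d=-91/92
  seg 3: a=3 b=5383/2162 c=-3207/2162 d=-7/1081
  seg 4: a=4 b=-1073/2162 c=-3249/2162 d=1083/4324
S(15/2) = 24893/34592

Δ: Δ0=2, Δ1=-5, Δ2=3/2, Δ3=1, Δ4=-5/2
row 1: diag=6, rhs=-42; c'=1/6, d'=-7
row 2: denom=6−1·1/6=35/6; d'=(39−1·-7)/(35/6)=276/35
row 3: denom=6−2·12/35=186/35; d'=(-3−2·276/35)/(186/35)=-219/62
row 4: denom=6−1·35/186=1081/186; d'=(-21−1·-219/62)/(1081/186)=-3249/1081
back: M4=-3249/1081
back: M3=-219/62−35/186·-3249/1081=-3207/1081
back: M2=276/35−12/35·-3207/1081=9624/1081
back: M1=-7−1/6·9624/1081=-9171/1081
M: M0=0, M1=-9171/1081, M2=9624/1081, M3=-3207/1081, M4=-3249/1081, M5=0
seg 0: a=1, c=M0/2=0, d=(M1−M0)/(6·2)=-3057/4324, b=Δ0−h0·(2M0+M1)/6=5219/1081
seg 1: a=5, c=M1/2=-9171/2162, d=(M2−M1)/(6·1)=6265/2162, b=Δ1−h1·(2M1+M2)/6=-3952/1081
seg 2: a=0, c=M2/2=4812/1081, d=(M3−M2)/(6·2)=-91/92, b=Δ2−h2·(2M2+M3)/6=-7451/2162
seg 3: a=3, c=M3/2=-3207/2162, d=(M4−M3)/(6·1)=-7/1081, b=Δ3−h3·(2M3+M4)/6=5383/2162
seg 4: a=4, c=M4/2=-3249/2162, d=(M5−M4)/(6·2)=1083/4324, b=Δ4−h4·(2M4+M5)/6=-1073/2162
t_q=15/2 → seg 4, τ=3/2; S=4+-1073/2162·τ+-3249/2162·τ²+1083/4324·τ³=24893/34592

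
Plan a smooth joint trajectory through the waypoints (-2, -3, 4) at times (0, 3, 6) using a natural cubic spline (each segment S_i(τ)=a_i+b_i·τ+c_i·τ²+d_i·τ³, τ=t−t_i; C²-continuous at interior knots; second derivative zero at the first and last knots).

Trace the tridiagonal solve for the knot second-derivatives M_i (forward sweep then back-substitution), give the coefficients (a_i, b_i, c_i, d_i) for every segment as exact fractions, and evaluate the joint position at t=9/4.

Δ: Δ0=-1/3, Δ1=7/3
row 1: diag=12, rhs=16; c'=1/4, d'=4/3
back: M1=4/3
M: M0=0, M1=4/3, M2=0
seg 0: a=-2, c=M0/2=0, d=(M1−M0)/(6·3)=2/27, b=Δ0−h0·(2M0+M1)/6=-1
seg 1: a=-3, c=M1/2=2/3, d=(M2−M1)/(6·3)=-2/27, b=Δ1−h1·(2M1+M2)/6=1
t_q=9/4 → seg 0, τ=9/4; S=-2+-1·τ+0·τ²+2/27·τ³=-109/32

  seg 0: a=-2 b=-1 c=0 d=2/27
  seg 1: a=-3 b=1 c=2/3 d=-2/27
S(9/4) = -109/32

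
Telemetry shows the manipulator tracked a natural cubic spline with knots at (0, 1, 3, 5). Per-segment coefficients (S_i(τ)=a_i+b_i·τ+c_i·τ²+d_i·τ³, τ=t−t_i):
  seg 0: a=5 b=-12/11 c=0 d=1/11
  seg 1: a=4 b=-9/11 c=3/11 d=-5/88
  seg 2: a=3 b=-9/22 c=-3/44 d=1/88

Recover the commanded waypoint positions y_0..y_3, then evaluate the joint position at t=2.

y_0 = S_0(0) = a_0 = 5
y_1 = S_1(0) = a_1 = 4
y_2 = S_2(0) = a_2 = 3
y_3 = S_2(2) = 2
t_q=2 is in segment 1 (τ=1); S_1(τ)=299/88

y_0=5 y_1=4 y_2=3 y_3=2
S(2) = 299/88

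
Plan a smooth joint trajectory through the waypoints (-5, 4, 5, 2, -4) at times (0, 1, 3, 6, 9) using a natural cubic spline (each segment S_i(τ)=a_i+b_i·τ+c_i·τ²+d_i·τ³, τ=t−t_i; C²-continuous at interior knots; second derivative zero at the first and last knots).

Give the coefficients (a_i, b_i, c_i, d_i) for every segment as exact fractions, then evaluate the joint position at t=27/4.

  seg 0: a=-5 b=4317/412 c=0 d=-609/412
  seg 1: a=4 b=1245/206 c=-1827/412 d=685/824
  seg 2: a=5 b=-177/103 c=57/103 d=-97/927
  seg 3: a=2 b=-126/103 c=-40/103 d=40/927
S(27/4) = 727/824

Δ: Δ0=9, Δ1=1/2, Δ2=-1, Δ3=-2
row 1: diag=6, rhs=-51; c'=1/3, d'=-17/2
row 2: denom=10−2·1/3=28/3; d'=(-9−2·-17/2)/(28/3)=6/7
row 3: denom=12−3·9/28=309/28; d'=(-6−3·6/7)/(309/28)=-80/103
back: M3=-80/103
back: M2=6/7−9/28·-80/103=114/103
back: M1=-17/2−1/3·114/103=-1827/206
M: M0=0, M1=-1827/206, M2=114/103, M3=-80/103, M4=0
seg 0: a=-5, c=M0/2=0, d=(M1−M0)/(6·1)=-609/412, b=Δ0−h0·(2M0+M1)/6=4317/412
seg 1: a=4, c=M1/2=-1827/412, d=(M2−M1)/(6·2)=685/824, b=Δ1−h1·(2M1+M2)/6=1245/206
seg 2: a=5, c=M2/2=57/103, d=(M3−M2)/(6·3)=-97/927, b=Δ2−h2·(2M2+M3)/6=-177/103
seg 3: a=2, c=M3/2=-40/103, d=(M4−M3)/(6·3)=40/927, b=Δ3−h3·(2M3+M4)/6=-126/103
t_q=27/4 → seg 3, τ=3/4; S=2+-126/103·τ+-40/103·τ²+40/927·τ³=727/824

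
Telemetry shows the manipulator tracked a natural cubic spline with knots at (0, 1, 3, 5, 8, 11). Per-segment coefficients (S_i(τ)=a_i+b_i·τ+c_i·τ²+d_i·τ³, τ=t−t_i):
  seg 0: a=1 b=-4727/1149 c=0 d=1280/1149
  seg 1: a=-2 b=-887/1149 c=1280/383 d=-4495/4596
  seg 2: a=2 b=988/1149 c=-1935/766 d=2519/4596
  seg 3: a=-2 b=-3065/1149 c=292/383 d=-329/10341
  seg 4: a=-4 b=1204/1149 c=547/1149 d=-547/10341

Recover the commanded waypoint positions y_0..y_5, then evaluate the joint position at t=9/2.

y_0=1 y_1=-2 y_2=2 y_3=-2 y_4=-4 y_5=2
S(9/2) = -6669/12256

y_0 = S_0(0) = a_0 = 1
y_1 = S_1(0) = a_1 = -2
y_2 = S_2(0) = a_2 = 2
y_3 = S_3(0) = a_3 = -2
y_4 = S_4(0) = a_4 = -4
y_5 = S_4(3) = 2
t_q=9/2 is in segment 2 (τ=3/2); S_2(τ)=-6669/12256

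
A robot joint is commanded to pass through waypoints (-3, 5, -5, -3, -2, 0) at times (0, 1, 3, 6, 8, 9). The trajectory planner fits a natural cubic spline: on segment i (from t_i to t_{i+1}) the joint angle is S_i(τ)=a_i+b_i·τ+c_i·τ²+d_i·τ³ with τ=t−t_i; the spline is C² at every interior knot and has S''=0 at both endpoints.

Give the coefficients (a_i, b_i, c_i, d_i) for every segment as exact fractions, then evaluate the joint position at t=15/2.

Δ: Δ0=8, Δ1=-5, Δ2=2/3, Δ3=1/2, Δ4=2
row 1: diag=6, rhs=-78; c'=1/3, d'=-13
row 2: denom=10−2·1/3=28/3; d'=(34−2·-13)/(28/3)=45/7
row 3: denom=10−3·9/28=253/28; d'=(-1−3·45/7)/(253/28)=-568/253
row 4: denom=6−2·56/253=1406/253; d'=(9−2·-568/253)/(1406/253)=3413/1406
back: M4=3413/1406
back: M3=-568/253−56/253·3413/1406=-1956/703
back: M2=45/7−9/28·-1956/703=5148/703
back: M1=-13−1/3·5148/703=-10855/703
M: M0=0, M1=-10855/703, M2=5148/703, M3=-1956/703, M4=3413/1406, M5=0
seg 0: a=-3, c=M0/2=0, d=(M1−M0)/(6·1)=-10855/4218, b=Δ0−h0·(2M0+M1)/6=44599/4218
seg 1: a=5, c=M1/2=-10855/1406, d=(M2−M1)/(6·2)=16003/8436, b=Δ1−h1·(2M1+M2)/6=6017/2109
seg 2: a=-5, c=M2/2=2574/703, d=(M3−M2)/(6·3)=-32/57, b=Δ2−h2·(2M2+M3)/6=-11104/2109
seg 3: a=-3, c=M3/2=-978/703, d=(M4−M3)/(6·2)=7325/16872, b=Δ3−h3·(2M3+M4)/6=3260/2109
seg 4: a=-2, c=M4/2=3413/2812, d=(M5−M4)/(6·1)=-3413/8436, b=Δ4−h4·(2M4+M5)/6=5023/4218
t_q=15/2 → seg 3, τ=3/2; S=-3+3260/2109·τ+-978/703·τ²+7325/16872·τ³=-105563/44992

  seg 0: a=-3 b=44599/4218 c=0 d=-10855/4218
  seg 1: a=5 b=6017/2109 c=-10855/1406 d=16003/8436
  seg 2: a=-5 b=-11104/2109 c=2574/703 d=-32/57
  seg 3: a=-3 b=3260/2109 c=-978/703 d=7325/16872
  seg 4: a=-2 b=5023/4218 c=3413/2812 d=-3413/8436
S(15/2) = -105563/44992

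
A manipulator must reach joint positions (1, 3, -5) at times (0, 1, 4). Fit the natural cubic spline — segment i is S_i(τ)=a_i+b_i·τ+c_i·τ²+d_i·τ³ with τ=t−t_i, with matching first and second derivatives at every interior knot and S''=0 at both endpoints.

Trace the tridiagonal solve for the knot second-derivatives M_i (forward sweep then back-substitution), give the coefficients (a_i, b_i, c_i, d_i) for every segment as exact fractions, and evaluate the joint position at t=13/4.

Δ: Δ0=2, Δ1=-8/3
row 1: diag=8, rhs=-28; c'=3/8, d'=-7/2
back: M1=-7/2
M: M0=0, M1=-7/2, M2=0
seg 0: a=1, c=M0/2=0, d=(M1−M0)/(6·1)=-7/12, b=Δ0−h0·(2M0+M1)/6=31/12
seg 1: a=3, c=M1/2=-7/4, d=(M2−M1)/(6·3)=7/36, b=Δ1−h1·(2M1+M2)/6=5/6
t_q=13/4 → seg 1, τ=9/4; S=3+5/6·τ+-7/4·τ²+7/36·τ³=-453/256

  seg 0: a=1 b=31/12 c=0 d=-7/12
  seg 1: a=3 b=5/6 c=-7/4 d=7/36
S(13/4) = -453/256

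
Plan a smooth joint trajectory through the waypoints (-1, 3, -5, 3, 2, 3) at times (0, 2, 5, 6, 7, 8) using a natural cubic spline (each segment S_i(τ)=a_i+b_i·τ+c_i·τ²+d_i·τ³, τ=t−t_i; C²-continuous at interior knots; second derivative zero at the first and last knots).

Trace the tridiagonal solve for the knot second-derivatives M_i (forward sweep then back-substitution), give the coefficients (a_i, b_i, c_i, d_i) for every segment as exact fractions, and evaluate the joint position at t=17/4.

  seg 0: a=-1 b=12962/3075 c=0 d=-1703/3075
  seg 1: a=3 b=-7474/3075 c=-3406/1025 d=9976/9225
  seg 2: a=-5 b=21002/3075 c=1314/205 d=-16112/3075
  seg 3: a=3 b=12086/3075 c=-9542/1025 d=2693/615
  seg 4: a=2 b=-4771/3075 c=3923/1025 d=-3923/3075
S(17/4) = -2859/410

Δ: Δ0=2, Δ1=-8/3, Δ2=8, Δ3=-1, Δ4=1
row 1: diag=10, rhs=-28; c'=3/10, d'=-14/5
row 2: denom=8−3·3/10=71/10; d'=(64−3·-14/5)/(71/10)=724/71
row 3: denom=4−1·10/71=274/71; d'=(-54−1·724/71)/(274/71)=-2279/137
row 4: denom=4−1·71/274=1025/274; d'=(12−1·-2279/137)/(1025/274)=7846/1025
back: M4=7846/1025
back: M3=-2279/137−71/274·7846/1025=-19084/1025
back: M2=724/71−10/71·-19084/1025=2628/205
back: M1=-14/5−3/10·2628/205=-6812/1025
M: M0=0, M1=-6812/1025, M2=2628/205, M3=-19084/1025, M4=7846/1025, M5=0
seg 0: a=-1, c=M0/2=0, d=(M1−M0)/(6·2)=-1703/3075, b=Δ0−h0·(2M0+M1)/6=12962/3075
seg 1: a=3, c=M1/2=-3406/1025, d=(M2−M1)/(6·3)=9976/9225, b=Δ1−h1·(2M1+M2)/6=-7474/3075
seg 2: a=-5, c=M2/2=1314/205, d=(M3−M2)/(6·1)=-16112/3075, b=Δ2−h2·(2M2+M3)/6=21002/3075
seg 3: a=3, c=M3/2=-9542/1025, d=(M4−M3)/(6·1)=2693/615, b=Δ3−h3·(2M3+M4)/6=12086/3075
seg 4: a=2, c=M4/2=3923/1025, d=(M5−M4)/(6·1)=-3923/3075, b=Δ4−h4·(2M4+M5)/6=-4771/3075
t_q=17/4 → seg 1, τ=9/4; S=3+-7474/3075·τ+-3406/1025·τ²+9976/9225·τ³=-2859/410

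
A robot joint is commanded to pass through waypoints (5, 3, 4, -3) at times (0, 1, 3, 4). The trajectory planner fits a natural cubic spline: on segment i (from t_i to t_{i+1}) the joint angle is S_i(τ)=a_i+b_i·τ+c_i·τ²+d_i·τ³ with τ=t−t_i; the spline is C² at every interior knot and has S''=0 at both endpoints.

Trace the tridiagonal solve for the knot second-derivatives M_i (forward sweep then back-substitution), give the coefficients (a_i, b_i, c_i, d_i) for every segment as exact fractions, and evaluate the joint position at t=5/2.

  seg 0: a=5 b=-47/16 c=0 d=15/16
  seg 1: a=3 b=-1/8 c=45/16 d=-5/4
  seg 2: a=4 b=-31/8 c=-75/16 d=25/16
S(5/2) = 315/64

Δ: Δ0=-2, Δ1=1/2, Δ2=-7
row 1: diag=6, rhs=15; c'=1/3, d'=5/2
row 2: denom=6−2·1/3=16/3; d'=(-45−2·5/2)/(16/3)=-75/8
back: M2=-75/8
back: M1=5/2−1/3·-75/8=45/8
M: M0=0, M1=45/8, M2=-75/8, M3=0
seg 0: a=5, c=M0/2=0, d=(M1−M0)/(6·1)=15/16, b=Δ0−h0·(2M0+M1)/6=-47/16
seg 1: a=3, c=M1/2=45/16, d=(M2−M1)/(6·2)=-5/4, b=Δ1−h1·(2M1+M2)/6=-1/8
seg 2: a=4, c=M2/2=-75/16, d=(M3−M2)/(6·1)=25/16, b=Δ2−h2·(2M2+M3)/6=-31/8
t_q=5/2 → seg 1, τ=3/2; S=3+-1/8·τ+45/16·τ²+-5/4·τ³=315/64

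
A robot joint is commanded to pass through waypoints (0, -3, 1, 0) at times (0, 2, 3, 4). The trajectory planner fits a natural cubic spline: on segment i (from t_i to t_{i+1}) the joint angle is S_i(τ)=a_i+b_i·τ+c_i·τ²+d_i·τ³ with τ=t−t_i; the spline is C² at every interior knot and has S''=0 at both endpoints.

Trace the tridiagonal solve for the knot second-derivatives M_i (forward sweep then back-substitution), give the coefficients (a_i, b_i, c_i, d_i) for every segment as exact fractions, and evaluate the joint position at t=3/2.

Δ: Δ0=-3/2, Δ1=4, Δ2=-1
row 1: diag=6, rhs=33; c'=1/6, d'=11/2
row 2: denom=4−1·1/6=23/6; d'=(-30−1·11/2)/(23/6)=-213/23
back: M2=-213/23
back: M1=11/2−1/6·-213/23=162/23
M: M0=0, M1=162/23, M2=-213/23, M3=0
seg 0: a=0, c=M0/2=0, d=(M1−M0)/(6·2)=27/46, b=Δ0−h0·(2M0+M1)/6=-177/46
seg 1: a=-3, c=M1/2=81/23, d=(M2−M1)/(6·1)=-125/46, b=Δ1−h1·(2M1+M2)/6=147/46
seg 2: a=1, c=M2/2=-213/46, d=(M3−M2)/(6·1)=71/46, b=Δ2−h2·(2M2+M3)/6=48/23
t_q=3/2 → seg 0, τ=3/2; S=0+-177/46·τ+0·τ²+27/46·τ³=-1395/368

  seg 0: a=0 b=-177/46 c=0 d=27/46
  seg 1: a=-3 b=147/46 c=81/23 d=-125/46
  seg 2: a=1 b=48/23 c=-213/46 d=71/46
S(3/2) = -1395/368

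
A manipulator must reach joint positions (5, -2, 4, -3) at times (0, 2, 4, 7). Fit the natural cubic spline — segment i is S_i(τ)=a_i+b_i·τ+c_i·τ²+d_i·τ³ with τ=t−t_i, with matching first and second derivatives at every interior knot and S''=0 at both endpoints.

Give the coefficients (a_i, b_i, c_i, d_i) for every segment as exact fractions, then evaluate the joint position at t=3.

  seg 0: a=5 b=-313/57 c=0 d=227/456
  seg 1: a=-2 b=55/114 c=227/76 d=-197/228
  seg 2: a=4 b=235/114 c=-167/76 d=167/684
S(3) = 23/38

Δ: Δ0=-7/2, Δ1=3, Δ2=-7/3
row 1: diag=8, rhs=39; c'=1/4, d'=39/8
row 2: denom=10−2·1/4=19/2; d'=(-32−2·39/8)/(19/2)=-167/38
back: M2=-167/38
back: M1=39/8−1/4·-167/38=227/38
M: M0=0, M1=227/38, M2=-167/38, M3=0
seg 0: a=5, c=M0/2=0, d=(M1−M0)/(6·2)=227/456, b=Δ0−h0·(2M0+M1)/6=-313/57
seg 1: a=-2, c=M1/2=227/76, d=(M2−M1)/(6·2)=-197/228, b=Δ1−h1·(2M1+M2)/6=55/114
seg 2: a=4, c=M2/2=-167/76, d=(M3−M2)/(6·3)=167/684, b=Δ2−h2·(2M2+M3)/6=235/114
t_q=3 → seg 1, τ=1; S=-2+55/114·τ+227/76·τ²+-197/228·τ³=23/38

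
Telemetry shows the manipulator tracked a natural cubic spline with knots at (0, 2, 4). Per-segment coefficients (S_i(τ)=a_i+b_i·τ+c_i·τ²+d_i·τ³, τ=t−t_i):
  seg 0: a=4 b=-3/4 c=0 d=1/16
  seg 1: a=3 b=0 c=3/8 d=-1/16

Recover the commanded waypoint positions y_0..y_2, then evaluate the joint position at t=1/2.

y_0 = S_0(0) = a_0 = 4
y_1 = S_1(0) = a_1 = 3
y_2 = S_1(2) = 4
t_q=1/2 is in segment 0 (τ=1/2); S_0(τ)=465/128

y_0=4 y_1=3 y_2=4
S(1/2) = 465/128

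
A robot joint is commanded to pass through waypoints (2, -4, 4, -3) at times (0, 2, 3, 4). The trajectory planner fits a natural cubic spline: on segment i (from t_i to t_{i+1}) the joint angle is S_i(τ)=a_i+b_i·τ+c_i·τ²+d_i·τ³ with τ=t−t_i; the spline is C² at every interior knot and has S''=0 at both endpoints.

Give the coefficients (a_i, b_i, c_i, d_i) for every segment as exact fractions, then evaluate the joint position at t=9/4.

Δ: Δ0=-3, Δ1=8, Δ2=-7
row 1: diag=6, rhs=66; c'=1/6, d'=11
row 2: denom=4−1·1/6=23/6; d'=(-90−1·11)/(23/6)=-606/23
back: M2=-606/23
back: M1=11−1/6·-606/23=354/23
M: M0=0, M1=354/23, M2=-606/23, M3=0
seg 0: a=2, c=M0/2=0, d=(M1−M0)/(6·2)=59/46, b=Δ0−h0·(2M0+M1)/6=-187/23
seg 1: a=-4, c=M1/2=177/23, d=(M2−M1)/(6·1)=-160/23, b=Δ1−h1·(2M1+M2)/6=167/23
seg 2: a=4, c=M2/2=-303/23, d=(M3−M2)/(6·1)=101/23, b=Δ2−h2·(2M2+M3)/6=41/23
t_q=9/4 → seg 1, τ=1/4; S=-4+167/23·τ+177/23·τ²+-160/23·τ³=-29/16

  seg 0: a=2 b=-187/23 c=0 d=59/46
  seg 1: a=-4 b=167/23 c=177/23 d=-160/23
  seg 2: a=4 b=41/23 c=-303/23 d=101/23
S(9/4) = -29/16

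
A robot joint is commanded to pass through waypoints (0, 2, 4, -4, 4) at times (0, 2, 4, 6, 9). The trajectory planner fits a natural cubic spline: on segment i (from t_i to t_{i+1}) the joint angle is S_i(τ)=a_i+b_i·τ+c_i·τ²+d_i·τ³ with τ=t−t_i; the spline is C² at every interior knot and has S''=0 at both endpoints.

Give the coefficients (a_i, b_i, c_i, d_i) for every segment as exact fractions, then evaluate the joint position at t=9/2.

Δ: Δ0=1, Δ1=1, Δ2=-4, Δ3=8/3
row 1: diag=8, rhs=0; c'=1/4, d'=0
row 2: denom=8−2·1/4=15/2; d'=(-30−2·0)/(15/2)=-4
row 3: denom=10−2·4/15=142/15; d'=(40−2·-4)/(142/15)=360/71
back: M3=360/71
back: M2=-4−4/15·360/71=-380/71
back: M1=0−1/4·-380/71=95/71
M: M0=0, M1=95/71, M2=-380/71, M3=360/71, M4=0
seg 0: a=0, c=M0/2=0, d=(M1−M0)/(6·2)=95/852, b=Δ0−h0·(2M0+M1)/6=118/213
seg 1: a=2, c=M1/2=95/142, d=(M2−M1)/(6·2)=-475/852, b=Δ1−h1·(2M1+M2)/6=403/213
seg 2: a=4, c=M2/2=-190/71, d=(M3−M2)/(6·2)=185/213, b=Δ2−h2·(2M2+M3)/6=-452/213
seg 3: a=-4, c=M3/2=180/71, d=(M4−M3)/(6·3)=-20/71, b=Δ3−h3·(2M3+M4)/6=-512/213
t_q=9/2 → seg 2, τ=1/2; S=4+-452/213·τ+-190/71·τ²+185/213·τ³=1351/568

  seg 0: a=0 b=118/213 c=0 d=95/852
  seg 1: a=2 b=403/213 c=95/142 d=-475/852
  seg 2: a=4 b=-452/213 c=-190/71 d=185/213
  seg 3: a=-4 b=-512/213 c=180/71 d=-20/71
S(9/2) = 1351/568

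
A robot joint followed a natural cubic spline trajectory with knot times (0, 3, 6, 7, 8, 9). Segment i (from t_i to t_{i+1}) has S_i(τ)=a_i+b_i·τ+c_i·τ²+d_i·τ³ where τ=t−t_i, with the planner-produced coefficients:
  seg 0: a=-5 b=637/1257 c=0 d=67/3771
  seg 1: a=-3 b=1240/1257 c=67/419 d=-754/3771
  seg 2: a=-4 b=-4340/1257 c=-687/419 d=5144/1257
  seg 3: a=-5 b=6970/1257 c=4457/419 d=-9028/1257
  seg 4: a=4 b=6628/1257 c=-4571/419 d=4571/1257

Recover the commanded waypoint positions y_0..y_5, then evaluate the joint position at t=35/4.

y_0=-5 y_1=-3 y_2=-4 y_3=-5 y_4=4 y_5=2
S(35/4) = 89895/26816

y_0 = S_0(0) = a_0 = -5
y_1 = S_1(0) = a_1 = -3
y_2 = S_2(0) = a_2 = -4
y_3 = S_3(0) = a_3 = -5
y_4 = S_4(0) = a_4 = 4
y_5 = S_4(1) = 2
t_q=35/4 is in segment 4 (τ=3/4); S_4(τ)=89895/26816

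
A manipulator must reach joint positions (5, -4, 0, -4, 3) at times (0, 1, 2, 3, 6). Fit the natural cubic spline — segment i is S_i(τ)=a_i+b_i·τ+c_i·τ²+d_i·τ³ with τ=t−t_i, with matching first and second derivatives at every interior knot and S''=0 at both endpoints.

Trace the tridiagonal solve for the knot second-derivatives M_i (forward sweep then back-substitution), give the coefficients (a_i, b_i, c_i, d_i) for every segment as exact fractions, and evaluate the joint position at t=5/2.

  seg 0: a=5 b=-1138/87 c=0 d=355/87
  seg 1: a=-4 b=-73/87 c=355/29 d=-644/87
  seg 2: a=0 b=125/87 c=-289/29 d=394/87
  seg 3: a=-4 b=-427/87 c=105/29 d=-35/87
S(5/2) = -35/29

Δ: Δ0=-9, Δ1=4, Δ2=-4, Δ3=7/3
row 1: diag=4, rhs=78; c'=1/4, d'=39/2
row 2: denom=4−1·1/4=15/4; d'=(-48−1·39/2)/(15/4)=-18
row 3: denom=8−1·4/15=116/15; d'=(38−1·-18)/(116/15)=210/29
back: M3=210/29
back: M2=-18−4/15·210/29=-578/29
back: M1=39/2−1/4·-578/29=710/29
M: M0=0, M1=710/29, M2=-578/29, M3=210/29, M4=0
seg 0: a=5, c=M0/2=0, d=(M1−M0)/(6·1)=355/87, b=Δ0−h0·(2M0+M1)/6=-1138/87
seg 1: a=-4, c=M1/2=355/29, d=(M2−M1)/(6·1)=-644/87, b=Δ1−h1·(2M1+M2)/6=-73/87
seg 2: a=0, c=M2/2=-289/29, d=(M3−M2)/(6·1)=394/87, b=Δ2−h2·(2M2+M3)/6=125/87
seg 3: a=-4, c=M3/2=105/29, d=(M4−M3)/(6·3)=-35/87, b=Δ3−h3·(2M3+M4)/6=-427/87
t_q=5/2 → seg 2, τ=1/2; S=0+125/87·τ+-289/29·τ²+394/87·τ³=-35/29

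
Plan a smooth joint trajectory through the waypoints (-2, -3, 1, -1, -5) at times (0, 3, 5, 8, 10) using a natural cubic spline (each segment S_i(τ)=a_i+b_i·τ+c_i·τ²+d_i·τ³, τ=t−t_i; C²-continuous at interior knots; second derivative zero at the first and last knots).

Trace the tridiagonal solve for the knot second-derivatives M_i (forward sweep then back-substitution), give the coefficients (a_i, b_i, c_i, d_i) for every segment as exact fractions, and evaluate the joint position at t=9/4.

  seg 0: a=-2 b=-1063/870 c=0 d=773/7830
  seg 1: a=-3 b=628/435 c=773/870 d=-177/580
  seg 2: a=1 b=581/435 c=-82/87 d=359/3915
  seg 3: a=-1 b=-802/435 c=-17/145 d=17/870
S(9/4) = -67273/18560

Δ: Δ0=-1/3, Δ1=2, Δ2=-2/3, Δ3=-2
row 1: diag=10, rhs=14; c'=1/5, d'=7/5
row 2: denom=10−2·1/5=48/5; d'=(-16−2·7/5)/(48/5)=-47/24
row 3: denom=10−3·5/16=145/16; d'=(-8−3·-47/24)/(145/16)=-34/145
back: M3=-34/145
back: M2=-47/24−5/16·-34/145=-164/87
back: M1=7/5−1/5·-164/87=773/435
M: M0=0, M1=773/435, M2=-164/87, M3=-34/145, M4=0
seg 0: a=-2, c=M0/2=0, d=(M1−M0)/(6·3)=773/7830, b=Δ0−h0·(2M0+M1)/6=-1063/870
seg 1: a=-3, c=M1/2=773/870, d=(M2−M1)/(6·2)=-177/580, b=Δ1−h1·(2M1+M2)/6=628/435
seg 2: a=1, c=M2/2=-82/87, d=(M3−M2)/(6·3)=359/3915, b=Δ2−h2·(2M2+M3)/6=581/435
seg 3: a=-1, c=M3/2=-17/145, d=(M4−M3)/(6·2)=17/870, b=Δ3−h3·(2M3+M4)/6=-802/435
t_q=9/4 → seg 0, τ=9/4; S=-2+-1063/870·τ+0·τ²+773/7830·τ³=-67273/18560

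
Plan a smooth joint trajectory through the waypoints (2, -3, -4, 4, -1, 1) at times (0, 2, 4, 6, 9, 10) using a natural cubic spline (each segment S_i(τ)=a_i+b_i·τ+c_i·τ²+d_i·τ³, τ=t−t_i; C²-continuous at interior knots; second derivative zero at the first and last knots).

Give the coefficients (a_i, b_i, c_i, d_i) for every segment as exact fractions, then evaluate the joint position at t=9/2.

Δ: Δ0=-5/2, Δ1=-1/2, Δ2=4, Δ3=-5/3, Δ4=2
row 1: diag=8, rhs=12; c'=1/4, d'=3/2
row 2: denom=8−2·1/4=15/2; d'=(27−2·3/2)/(15/2)=16/5
row 3: denom=10−2·4/15=142/15; d'=(-34−2·16/5)/(142/15)=-303/71
row 4: denom=8−3·45/142=1001/142; d'=(22−3·-303/71)/(1001/142)=706/143
back: M4=706/143
back: M3=-303/71−45/142·706/143=-834/143
back: M2=16/5−4/15·-834/143=680/143
back: M1=3/2−1/4·680/143=89/286
M: M0=0, M1=89/286, M2=680/143, M3=-834/143, M4=706/143, M5=0
seg 0: a=2, c=M0/2=0, d=(M1−M0)/(6·2)=89/3432, b=Δ0−h0·(2M0+M1)/6=-1117/429
seg 1: a=-3, c=M1/2=89/572, d=(M2−M1)/(6·2)=1271/3432, b=Δ1−h1·(2M1+M2)/6=-1967/858
seg 2: a=-4, c=M2/2=340/143, d=(M3−M2)/(6·2)=-757/858, b=Δ2−h2·(2M2+M3)/6=1190/429
seg 3: a=4, c=M3/2=-417/143, d=(M4−M3)/(6·3)=70/117, b=Δ3−h3·(2M3+M4)/6=56/33
seg 4: a=-1, c=M4/2=353/143, d=(M5−M4)/(6·1)=-353/429, b=Δ4−h4·(2M4+M5)/6=152/429
t_q=9/2 → seg 2, τ=1/2; S=-4+1190/429·τ+340/143·τ²+-757/858·τ³=-4871/2288

  seg 0: a=2 b=-1117/429 c=0 d=89/3432
  seg 1: a=-3 b=-1967/858 c=89/572 d=1271/3432
  seg 2: a=-4 b=1190/429 c=340/143 d=-757/858
  seg 3: a=4 b=56/33 c=-417/143 d=70/117
  seg 4: a=-1 b=152/429 c=353/143 d=-353/429
S(9/2) = -4871/2288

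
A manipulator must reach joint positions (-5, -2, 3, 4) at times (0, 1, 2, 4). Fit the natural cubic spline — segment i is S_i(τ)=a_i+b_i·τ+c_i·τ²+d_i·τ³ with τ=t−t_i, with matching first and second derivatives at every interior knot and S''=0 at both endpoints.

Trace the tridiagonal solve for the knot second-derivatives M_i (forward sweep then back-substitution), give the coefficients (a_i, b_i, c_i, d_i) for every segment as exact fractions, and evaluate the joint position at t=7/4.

Δ: Δ0=3, Δ1=5, Δ2=1/2
row 1: diag=4, rhs=12; c'=1/4, d'=3
row 2: denom=6−1·1/4=23/4; d'=(-27−1·3)/(23/4)=-120/23
back: M2=-120/23
back: M1=3−1/4·-120/23=99/23
M: M0=0, M1=99/23, M2=-120/23, M3=0
seg 0: a=-5, c=M0/2=0, d=(M1−M0)/(6·1)=33/46, b=Δ0−h0·(2M0+M1)/6=105/46
seg 1: a=-2, c=M1/2=99/46, d=(M2−M1)/(6·1)=-73/46, b=Δ1−h1·(2M1+M2)/6=102/23
seg 2: a=3, c=M2/2=-60/23, d=(M3−M2)/(6·2)=10/23, b=Δ2−h2·(2M2+M3)/6=183/46
t_q=7/4 → seg 1, τ=3/4; S=-2+102/23·τ+99/46·τ²+-73/46·τ³=239/128

  seg 0: a=-5 b=105/46 c=0 d=33/46
  seg 1: a=-2 b=102/23 c=99/46 d=-73/46
  seg 2: a=3 b=183/46 c=-60/23 d=10/23
S(7/4) = 239/128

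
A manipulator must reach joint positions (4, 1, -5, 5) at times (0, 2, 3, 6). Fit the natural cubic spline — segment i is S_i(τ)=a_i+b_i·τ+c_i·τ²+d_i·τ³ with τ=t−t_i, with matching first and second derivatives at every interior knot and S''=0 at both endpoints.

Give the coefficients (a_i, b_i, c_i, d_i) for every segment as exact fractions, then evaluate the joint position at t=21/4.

  seg 0: a=4 b=121/282 c=0 d=-68/141
  seg 1: a=1 b=-1511/282 c=-136/47 d=635/282
  seg 2: a=-5 b=-619/141 c=363/94 d=-121/282
S(21/4) = -1295/6016

Δ: Δ0=-3/2, Δ1=-6, Δ2=10/3
row 1: diag=6, rhs=-27; c'=1/6, d'=-9/2
row 2: denom=8−1·1/6=47/6; d'=(56−1·-9/2)/(47/6)=363/47
back: M2=363/47
back: M1=-9/2−1/6·363/47=-272/47
M: M0=0, M1=-272/47, M2=363/47, M3=0
seg 0: a=4, c=M0/2=0, d=(M1−M0)/(6·2)=-68/141, b=Δ0−h0·(2M0+M1)/6=121/282
seg 1: a=1, c=M1/2=-136/47, d=(M2−M1)/(6·1)=635/282, b=Δ1−h1·(2M1+M2)/6=-1511/282
seg 2: a=-5, c=M2/2=363/94, d=(M3−M2)/(6·3)=-121/282, b=Δ2−h2·(2M2+M3)/6=-619/141
t_q=21/4 → seg 2, τ=9/4; S=-5+-619/141·τ+363/94·τ²+-121/282·τ³=-1295/6016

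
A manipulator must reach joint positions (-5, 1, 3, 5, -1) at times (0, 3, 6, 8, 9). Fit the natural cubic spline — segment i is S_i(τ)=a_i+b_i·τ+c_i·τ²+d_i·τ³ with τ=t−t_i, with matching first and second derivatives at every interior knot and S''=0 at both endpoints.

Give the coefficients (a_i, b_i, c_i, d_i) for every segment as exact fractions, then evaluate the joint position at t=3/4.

Δ: Δ0=2, Δ1=2/3, Δ2=1, Δ3=-6
row 1: diag=12, rhs=-8; c'=1/4, d'=-2/3
row 2: denom=10−3·1/4=37/4; d'=(2−3·-2/3)/(37/4)=16/37
row 3: denom=6−2·8/37=206/37; d'=(-42−2·16/37)/(206/37)=-793/103
back: M3=-793/103
back: M2=16/37−8/37·-793/103=216/103
back: M1=-2/3−1/4·216/103=-368/309
M: M0=0, M1=-368/309, M2=216/103, M3=-793/103, M4=0
seg 0: a=-5, c=M0/2=0, d=(M1−M0)/(6·3)=-184/2781, b=Δ0−h0·(2M0+M1)/6=802/309
seg 1: a=1, c=M1/2=-184/309, d=(M2−M1)/(6·3)=508/2781, b=Δ1−h1·(2M1+M2)/6=250/309
seg 2: a=3, c=M2/2=108/103, d=(M3−M2)/(6·2)=-1009/1236, b=Δ2−h2·(2M2+M3)/6=670/309
seg 3: a=5, c=M3/2=-793/206, d=(M4−M3)/(6·1)=793/618, b=Δ3−h3·(2M3+M4)/6=-1061/309
t_q=3/4 → seg 0, τ=3/4; S=-5+802/309·τ+0·τ²+-184/2781·τ³=-2539/824

  seg 0: a=-5 b=802/309 c=0 d=-184/2781
  seg 1: a=1 b=250/309 c=-184/309 d=508/2781
  seg 2: a=3 b=670/309 c=108/103 d=-1009/1236
  seg 3: a=5 b=-1061/309 c=-793/206 d=793/618
S(3/4) = -2539/824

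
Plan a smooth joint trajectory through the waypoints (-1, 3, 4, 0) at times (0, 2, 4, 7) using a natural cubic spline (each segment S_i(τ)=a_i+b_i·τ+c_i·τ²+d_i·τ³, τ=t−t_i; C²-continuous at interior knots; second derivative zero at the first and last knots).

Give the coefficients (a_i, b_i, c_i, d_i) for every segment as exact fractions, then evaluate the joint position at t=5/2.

  seg 0: a=-1 b=131/57 c=0 d=-17/228
  seg 1: a=3 b=80/57 c=-17/38 d=-1/456
  seg 2: a=4 b=-47/114 c=-35/76 d=35/684
S(5/2) = 4365/1216

Δ: Δ0=2, Δ1=1/2, Δ2=-4/3
row 1: diag=8, rhs=-9; c'=1/4, d'=-9/8
row 2: denom=10−2·1/4=19/2; d'=(-11−2·-9/8)/(19/2)=-35/38
back: M2=-35/38
back: M1=-9/8−1/4·-35/38=-17/19
M: M0=0, M1=-17/19, M2=-35/38, M3=0
seg 0: a=-1, c=M0/2=0, d=(M1−M0)/(6·2)=-17/228, b=Δ0−h0·(2M0+M1)/6=131/57
seg 1: a=3, c=M1/2=-17/38, d=(M2−M1)/(6·2)=-1/456, b=Δ1−h1·(2M1+M2)/6=80/57
seg 2: a=4, c=M2/2=-35/76, d=(M3−M2)/(6·3)=35/684, b=Δ2−h2·(2M2+M3)/6=-47/114
t_q=5/2 → seg 1, τ=1/2; S=3+80/57·τ+-17/38·τ²+-1/456·τ³=4365/1216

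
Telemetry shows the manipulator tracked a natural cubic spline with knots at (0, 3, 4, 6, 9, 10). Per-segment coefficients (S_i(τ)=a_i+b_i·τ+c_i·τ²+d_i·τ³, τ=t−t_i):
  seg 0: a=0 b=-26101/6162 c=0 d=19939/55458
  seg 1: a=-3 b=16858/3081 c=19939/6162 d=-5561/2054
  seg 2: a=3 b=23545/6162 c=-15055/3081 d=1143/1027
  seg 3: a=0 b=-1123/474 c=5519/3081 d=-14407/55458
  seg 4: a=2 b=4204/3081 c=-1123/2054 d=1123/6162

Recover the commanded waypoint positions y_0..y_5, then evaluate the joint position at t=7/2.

y_0=0 y_1=-3 y_2=3 y_3=0 y_4=2 y_5=3
S(7/2) = 10171/49296

y_0 = S_0(0) = a_0 = 0
y_1 = S_1(0) = a_1 = -3
y_2 = S_2(0) = a_2 = 3
y_3 = S_3(0) = a_3 = 0
y_4 = S_4(0) = a_4 = 2
y_5 = S_4(1) = 3
t_q=7/2 is in segment 1 (τ=1/2); S_1(τ)=10171/49296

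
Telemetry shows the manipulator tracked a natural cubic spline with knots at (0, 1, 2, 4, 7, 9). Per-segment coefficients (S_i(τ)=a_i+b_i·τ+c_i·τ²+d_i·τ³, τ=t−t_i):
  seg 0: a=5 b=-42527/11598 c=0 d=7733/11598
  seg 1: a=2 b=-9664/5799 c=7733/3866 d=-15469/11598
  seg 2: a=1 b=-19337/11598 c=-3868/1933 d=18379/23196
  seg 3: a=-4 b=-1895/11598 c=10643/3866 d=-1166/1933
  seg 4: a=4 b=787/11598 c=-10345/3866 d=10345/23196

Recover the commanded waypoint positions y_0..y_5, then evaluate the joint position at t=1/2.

y_0 = S_0(0) = a_0 = 5
y_1 = S_1(0) = a_1 = 2
y_2 = S_2(0) = a_2 = 1
y_3 = S_3(0) = a_3 = -4
y_4 = S_4(0) = a_4 = 4
y_5 = S_4(2) = -3
t_q=1/2 is in segment 0 (τ=1/2); S_0(τ)=100515/30928

y_0=5 y_1=2 y_2=1 y_3=-4 y_4=4 y_5=-3
S(1/2) = 100515/30928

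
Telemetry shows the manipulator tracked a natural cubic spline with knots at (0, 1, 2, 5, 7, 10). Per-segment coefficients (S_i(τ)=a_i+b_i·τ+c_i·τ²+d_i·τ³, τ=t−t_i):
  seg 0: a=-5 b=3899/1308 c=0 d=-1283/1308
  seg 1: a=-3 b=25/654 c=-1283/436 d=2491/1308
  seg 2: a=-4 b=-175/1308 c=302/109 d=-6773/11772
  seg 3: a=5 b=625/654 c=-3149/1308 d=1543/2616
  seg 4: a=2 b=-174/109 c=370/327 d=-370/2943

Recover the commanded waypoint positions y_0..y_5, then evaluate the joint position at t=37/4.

y_0=-5 y_1=-3 y_2=-4 y_3=5 y_4=2 y_5=4
S(37/4) = 9433/3488

y_0 = S_0(0) = a_0 = -5
y_1 = S_1(0) = a_1 = -3
y_2 = S_2(0) = a_2 = -4
y_3 = S_3(0) = a_3 = 5
y_4 = S_4(0) = a_4 = 2
y_5 = S_4(3) = 4
t_q=37/4 is in segment 4 (τ=9/4); S_4(τ)=9433/3488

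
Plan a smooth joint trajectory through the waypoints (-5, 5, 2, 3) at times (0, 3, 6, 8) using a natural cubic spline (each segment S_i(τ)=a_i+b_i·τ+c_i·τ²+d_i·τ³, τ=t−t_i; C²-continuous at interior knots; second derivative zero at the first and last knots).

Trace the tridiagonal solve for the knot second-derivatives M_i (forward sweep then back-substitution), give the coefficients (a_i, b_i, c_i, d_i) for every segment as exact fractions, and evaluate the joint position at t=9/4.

  seg 0: a=-5 b=1027/222 c=0 d=-287/1998
  seg 1: a=5 b=83/111 c=-287/222 d=473/1998
  seg 2: a=2 b=-137/222 c=31/37 d=-31/222
S(9/4) = 17867/4736

Δ: Δ0=10/3, Δ1=-1, Δ2=1/2
row 1: diag=12, rhs=-26; c'=1/4, d'=-13/6
row 2: denom=10−3·1/4=37/4; d'=(9−3·-13/6)/(37/4)=62/37
back: M2=62/37
back: M1=-13/6−1/4·62/37=-287/111
M: M0=0, M1=-287/111, M2=62/37, M3=0
seg 0: a=-5, c=M0/2=0, d=(M1−M0)/(6·3)=-287/1998, b=Δ0−h0·(2M0+M1)/6=1027/222
seg 1: a=5, c=M1/2=-287/222, d=(M2−M1)/(6·3)=473/1998, b=Δ1−h1·(2M1+M2)/6=83/111
seg 2: a=2, c=M2/2=31/37, d=(M3−M2)/(6·2)=-31/222, b=Δ2−h2·(2M2+M3)/6=-137/222
t_q=9/4 → seg 0, τ=9/4; S=-5+1027/222·τ+0·τ²+-287/1998·τ³=17867/4736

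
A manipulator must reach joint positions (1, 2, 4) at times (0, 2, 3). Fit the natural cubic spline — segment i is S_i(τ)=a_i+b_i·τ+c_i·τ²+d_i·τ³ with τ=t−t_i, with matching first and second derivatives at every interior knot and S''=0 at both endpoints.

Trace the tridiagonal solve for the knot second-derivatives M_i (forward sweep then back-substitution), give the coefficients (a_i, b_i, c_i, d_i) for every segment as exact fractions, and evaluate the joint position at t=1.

Δ: Δ0=1/2, Δ1=2
row 1: diag=6, rhs=9; c'=1/6, d'=3/2
back: M1=3/2
M: M0=0, M1=3/2, M2=0
seg 0: a=1, c=M0/2=0, d=(M1−M0)/(6·2)=1/8, b=Δ0−h0·(2M0+M1)/6=0
seg 1: a=2, c=M1/2=3/4, d=(M2−M1)/(6·1)=-1/4, b=Δ1−h1·(2M1+M2)/6=3/2
t_q=1 → seg 0, τ=1; S=1+0·τ+0·τ²+1/8·τ³=9/8

  seg 0: a=1 b=0 c=0 d=1/8
  seg 1: a=2 b=3/2 c=3/4 d=-1/4
S(1) = 9/8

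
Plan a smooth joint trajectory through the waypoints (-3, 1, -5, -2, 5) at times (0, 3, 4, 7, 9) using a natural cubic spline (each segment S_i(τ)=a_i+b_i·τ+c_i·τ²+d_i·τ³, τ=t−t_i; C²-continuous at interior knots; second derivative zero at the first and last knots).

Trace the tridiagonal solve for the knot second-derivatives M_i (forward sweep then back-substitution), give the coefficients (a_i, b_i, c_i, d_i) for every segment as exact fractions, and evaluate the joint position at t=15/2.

  seg 0: a=-3 b=4987/1116 c=0 d=-3499/10044
  seg 1: a=1 b=-2755/558 c=-3499/1116 d=257/124
  seg 2: a=-5 b=-5569/1116 c=860/279 d=-3635/10044
  seg 3: a=-2 b=2083/558 c=-65/372 d=65/2232
S(15/2) = -1033/5952

Δ: Δ0=4/3, Δ1=-6, Δ2=1, Δ3=7/2
row 1: diag=8, rhs=-44; c'=1/8, d'=-11/2
row 2: denom=8−1·1/8=63/8; d'=(42−1·-11/2)/(63/8)=380/63
row 3: denom=10−3·8/21=62/7; d'=(15−3·380/63)/(62/7)=-65/186
back: M3=-65/186
back: M2=380/63−8/21·-65/186=1720/279
back: M1=-11/2−1/8·1720/279=-3499/558
M: M0=0, M1=-3499/558, M2=1720/279, M3=-65/186, M4=0
seg 0: a=-3, c=M0/2=0, d=(M1−M0)/(6·3)=-3499/10044, b=Δ0−h0·(2M0+M1)/6=4987/1116
seg 1: a=1, c=M1/2=-3499/1116, d=(M2−M1)/(6·1)=257/124, b=Δ1−h1·(2M1+M2)/6=-2755/558
seg 2: a=-5, c=M2/2=860/279, d=(M3−M2)/(6·3)=-3635/10044, b=Δ2−h2·(2M2+M3)/6=-5569/1116
seg 3: a=-2, c=M3/2=-65/372, d=(M4−M3)/(6·2)=65/2232, b=Δ3−h3·(2M3+M4)/6=2083/558
t_q=15/2 → seg 3, τ=1/2; S=-2+2083/558·τ+-65/372·τ²+65/2232·τ³=-1033/5952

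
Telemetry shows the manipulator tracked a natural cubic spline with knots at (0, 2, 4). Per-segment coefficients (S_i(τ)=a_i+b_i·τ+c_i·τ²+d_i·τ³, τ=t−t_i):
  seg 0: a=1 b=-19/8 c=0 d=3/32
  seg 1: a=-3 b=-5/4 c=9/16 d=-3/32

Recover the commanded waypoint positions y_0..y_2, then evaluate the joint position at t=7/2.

y_0 = S_0(0) = a_0 = 1
y_1 = S_1(0) = a_1 = -3
y_2 = S_1(2) = -4
t_q=7/2 is in segment 1 (τ=3/2); S_1(τ)=-1005/256

y_0=1 y_1=-3 y_2=-4
S(7/2) = -1005/256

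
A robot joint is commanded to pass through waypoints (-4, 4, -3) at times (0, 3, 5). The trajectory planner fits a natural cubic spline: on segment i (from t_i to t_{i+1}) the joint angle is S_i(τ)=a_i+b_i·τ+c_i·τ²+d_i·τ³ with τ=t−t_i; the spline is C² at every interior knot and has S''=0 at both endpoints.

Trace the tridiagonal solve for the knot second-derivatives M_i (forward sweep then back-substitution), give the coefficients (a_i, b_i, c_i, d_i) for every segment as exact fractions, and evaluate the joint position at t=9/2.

Δ: Δ0=8/3, Δ1=-7/2
row 1: diag=10, rhs=-37; c'=1/5, d'=-37/10
back: M1=-37/10
M: M0=0, M1=-37/10, M2=0
seg 0: a=-4, c=M0/2=0, d=(M1−M0)/(6·3)=-37/180, b=Δ0−h0·(2M0+M1)/6=271/60
seg 1: a=4, c=M1/2=-37/20, d=(M2−M1)/(6·2)=37/120, b=Δ1−h1·(2M1+M2)/6=-31/30
t_q=9/2 → seg 1, τ=3/2; S=4+-31/30·τ+-37/20·τ²+37/120·τ³=-43/64

  seg 0: a=-4 b=271/60 c=0 d=-37/180
  seg 1: a=4 b=-31/30 c=-37/20 d=37/120
S(9/2) = -43/64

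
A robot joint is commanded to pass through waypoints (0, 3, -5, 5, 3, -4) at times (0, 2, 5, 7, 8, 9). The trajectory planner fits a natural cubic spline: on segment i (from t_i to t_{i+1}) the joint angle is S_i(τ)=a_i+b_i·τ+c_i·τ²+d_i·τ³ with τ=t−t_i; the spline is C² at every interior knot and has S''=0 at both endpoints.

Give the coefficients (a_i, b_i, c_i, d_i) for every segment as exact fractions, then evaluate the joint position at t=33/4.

Δ: Δ0=3/2, Δ1=-8/3, Δ2=5, Δ3=-2, Δ4=-7
row 1: diag=10, rhs=-25; c'=3/10, d'=-5/2
row 2: denom=10−3·3/10=91/10; d'=(46−3·-5/2)/(91/10)=535/91
row 3: denom=6−2·20/91=506/91; d'=(-42−2·535/91)/(506/91)=-2446/253
row 4: denom=4−1·91/506=1933/506; d'=(-30−1·-2446/253)/(1933/506)=-10288/1933
back: M4=-10288/1933
back: M3=-2446/253−91/506·-10288/1933=-16838/1933
back: M2=535/91−20/91·-16838/1933=15065/1933
back: M1=-5/2−3/10·15065/1933=-9352/1933
M: M0=0, M1=-9352/1933, M2=15065/1933, M3=-16838/1933, M4=-10288/1933, M5=0
seg 0: a=0, c=M0/2=0, d=(M1−M0)/(6·2)=-2338/5799, b=Δ0−h0·(2M0+M1)/6=36101/11598
seg 1: a=3, c=M1/2=-4676/1933, d=(M2−M1)/(6·3)=2713/3866, b=Δ1−h1·(2M1+M2)/6=-20011/11598
seg 2: a=-5, c=M2/2=15065/3866, d=(M3−M2)/(6·2)=-31903/23196, b=Δ2−h2·(2M2+M3)/6=15703/5799
seg 3: a=5, c=M3/2=-8419/1933, d=(M4−M3)/(6·1)=3275/5799, b=Δ3−h3·(2M3+M4)/6=10384/5799
seg 4: a=3, c=M4/2=-5144/1933, d=(M5−M4)/(6·1)=5144/5799, b=Δ4−h4·(2M4+M5)/6=-30305/5799
t_q=33/4 → seg 4, τ=1/4; S=3+-30305/5799·τ+-5144/1933·τ²+5144/5799·τ³=23831/15464

  seg 0: a=0 b=36101/11598 c=0 d=-2338/5799
  seg 1: a=3 b=-20011/11598 c=-4676/1933 d=2713/3866
  seg 2: a=-5 b=15703/5799 c=15065/3866 d=-31903/23196
  seg 3: a=5 b=10384/5799 c=-8419/1933 d=3275/5799
  seg 4: a=3 b=-30305/5799 c=-5144/1933 d=5144/5799
S(33/4) = 23831/15464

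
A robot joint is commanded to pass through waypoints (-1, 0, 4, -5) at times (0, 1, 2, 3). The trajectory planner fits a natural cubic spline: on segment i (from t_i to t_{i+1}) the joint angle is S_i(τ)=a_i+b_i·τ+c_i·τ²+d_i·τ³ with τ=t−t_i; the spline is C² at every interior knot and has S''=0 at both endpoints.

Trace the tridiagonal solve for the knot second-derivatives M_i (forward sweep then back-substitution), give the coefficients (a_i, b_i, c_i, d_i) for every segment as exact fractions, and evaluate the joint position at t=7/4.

Δ: Δ0=1, Δ1=4, Δ2=-9
row 1: diag=4, rhs=18; c'=1/4, d'=9/2
row 2: denom=4−1·1/4=15/4; d'=(-78−1·9/2)/(15/4)=-22
back: M2=-22
back: M1=9/2−1/4·-22=10
M: M0=0, M1=10, M2=-22, M3=0
seg 0: a=-1, c=M0/2=0, d=(M1−M0)/(6·1)=5/3, b=Δ0−h0·(2M0+M1)/6=-2/3
seg 1: a=0, c=M1/2=5, d=(M2−M1)/(6·1)=-16/3, b=Δ1−h1·(2M1+M2)/6=13/3
seg 2: a=4, c=M2/2=-11, d=(M3−M2)/(6·1)=11/3, b=Δ2−h2·(2M2+M3)/6=-5/3
t_q=7/4 → seg 1, τ=3/4; S=0+13/3·τ+5·τ²+-16/3·τ³=61/16

  seg 0: a=-1 b=-2/3 c=0 d=5/3
  seg 1: a=0 b=13/3 c=5 d=-16/3
  seg 2: a=4 b=-5/3 c=-11 d=11/3
S(7/4) = 61/16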